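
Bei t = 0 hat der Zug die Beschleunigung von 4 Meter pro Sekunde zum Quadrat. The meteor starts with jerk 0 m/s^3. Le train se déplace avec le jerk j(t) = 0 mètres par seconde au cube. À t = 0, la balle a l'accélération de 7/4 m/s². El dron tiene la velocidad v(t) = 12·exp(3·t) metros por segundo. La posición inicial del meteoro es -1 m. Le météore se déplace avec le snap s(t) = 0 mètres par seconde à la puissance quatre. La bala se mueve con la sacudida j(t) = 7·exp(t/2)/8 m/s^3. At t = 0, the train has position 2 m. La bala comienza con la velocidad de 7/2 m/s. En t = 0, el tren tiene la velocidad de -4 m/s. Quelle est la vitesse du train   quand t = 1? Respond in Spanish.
Para resolver esto, necesitamos tomar 2 integrales de nuestra ecuación de la sacudida j(t) = 0. Integrando la sacudida y usando la condición inicial a(0) = 4, obtenemos a(t) = 4. La antiderivada de la aceleración, con v(0) = -4, da la velocidad: v(t) = 4·t - 4. De la ecuación de la velocidad v(t) = 4·t - 4, sustituimos t = 1 para obtener v = 0.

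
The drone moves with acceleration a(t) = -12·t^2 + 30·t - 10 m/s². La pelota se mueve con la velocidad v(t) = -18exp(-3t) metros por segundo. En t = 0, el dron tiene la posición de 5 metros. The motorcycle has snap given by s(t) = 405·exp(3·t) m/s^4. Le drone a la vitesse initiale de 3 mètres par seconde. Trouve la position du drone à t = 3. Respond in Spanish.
Partiendo de la aceleración a(t) = -12·t^2 + 30·t - 10, tomamos 2 antiderivadas. Tomando ∫a(t)dt y aplicando v(0) = 3, encontramos v(t) = -4·t^3 + 15·t^2 - 10·t + 3. La antiderivada de la velocidad, con x(0) = 5, da la posición: x(t) = -t^4 + 5·t^3 - 5·t^2 + 3·t + 5. Usando x(t) = -t^4 + 5·t^3 - 5·t^2 + 3·t + 5 y sustituyendo t = 3, encontramos x = 23.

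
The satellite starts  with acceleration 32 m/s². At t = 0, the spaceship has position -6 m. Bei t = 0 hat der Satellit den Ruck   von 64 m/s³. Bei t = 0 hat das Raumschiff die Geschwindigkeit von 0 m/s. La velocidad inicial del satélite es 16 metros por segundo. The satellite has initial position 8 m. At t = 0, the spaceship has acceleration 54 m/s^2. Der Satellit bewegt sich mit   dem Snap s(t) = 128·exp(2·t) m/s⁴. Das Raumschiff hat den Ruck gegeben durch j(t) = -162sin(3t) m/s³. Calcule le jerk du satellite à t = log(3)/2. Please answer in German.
Wir müssen unsere Gleichung für den Snap s(t) = 128·exp(2·t) 1-mal integrieren. Das Integral von dem Snap, mit j(0) = 64, ergibt den Ruck: j(t) = 64·exp(2·t). Mit j(t) = 64·exp(2·t) und Einsetzen von t = log(3)/2, finden wir j = 192.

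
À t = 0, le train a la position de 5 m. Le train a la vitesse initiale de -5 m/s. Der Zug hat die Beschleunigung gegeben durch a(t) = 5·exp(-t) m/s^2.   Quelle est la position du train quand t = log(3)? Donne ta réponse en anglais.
To solve this, we need to take 2 antiderivatives of our acceleration equation a(t) = 5·exp(-t). Taking ∫a(t)dt and applying v(0) = -5, we find v(t) = -5·exp(-t). Integrating velocity and using the initial condition x(0) = 5, we get x(t) = 5·exp(-t). Using x(t) = 5·exp(-t) and substituting t = log(3), we find x = 5/3.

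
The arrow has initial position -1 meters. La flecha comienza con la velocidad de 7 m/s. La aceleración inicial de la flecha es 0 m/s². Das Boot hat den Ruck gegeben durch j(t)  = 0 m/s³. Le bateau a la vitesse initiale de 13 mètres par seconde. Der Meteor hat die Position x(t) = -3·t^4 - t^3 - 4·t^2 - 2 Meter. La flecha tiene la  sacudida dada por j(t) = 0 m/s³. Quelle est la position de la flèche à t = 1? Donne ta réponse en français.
Pour résoudre ceci, nous devons prendre 3 primitives de notre équation du jerk j(t) = 0. En intégrant le jerk et en utilisant la condition initiale a(0) = 0, nous obtenons a(t) = 0. L'intégrale de l'accélération, avec v(0) = 7, donne la vitesse: v(t) = 7. En prenant ∫v(t)dt et en appliquant x(0) = -1, nous trouvons x(t) = 7·t - 1. Nous avons la position x(t) = 7·t - 1. En substituant t = 1: x(1) = 6.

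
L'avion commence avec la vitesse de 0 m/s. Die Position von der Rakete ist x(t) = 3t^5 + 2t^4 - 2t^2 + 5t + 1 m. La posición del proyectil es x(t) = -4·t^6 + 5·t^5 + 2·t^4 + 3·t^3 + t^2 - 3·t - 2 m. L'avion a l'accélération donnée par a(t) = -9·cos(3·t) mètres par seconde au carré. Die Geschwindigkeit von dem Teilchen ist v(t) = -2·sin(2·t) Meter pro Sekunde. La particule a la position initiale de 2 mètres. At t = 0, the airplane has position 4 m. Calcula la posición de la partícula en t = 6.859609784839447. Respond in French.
En partant de la vitesse v(t) = -2·sin(2·t), nous prenons 1 intégrale. La primitive de la vitesse, avec x(0) = 2, donne la position: x(t) = cos(2·t) + 1. De l'équation de la position x(t) = cos(2·t) + 1, nous substituons t = 6.859609784839447 pour obtenir x = 1.40588536296613.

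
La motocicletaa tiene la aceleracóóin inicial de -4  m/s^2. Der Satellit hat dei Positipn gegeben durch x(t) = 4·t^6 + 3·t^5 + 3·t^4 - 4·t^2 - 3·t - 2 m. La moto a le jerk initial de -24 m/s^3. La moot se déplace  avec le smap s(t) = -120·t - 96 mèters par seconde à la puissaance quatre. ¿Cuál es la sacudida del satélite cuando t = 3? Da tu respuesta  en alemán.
Um dies zu lösen, müssen wir 3 Ableitungen unserer Gleichung für die Position x(t) = 4·t^6 + 3·t^5 + 3·t^4 - 4·t^2 - 3·t - 2 nehmen. Durch Ableiten von der Position erhalten wir die Geschwindigkeit: v(t) = 24·t^5 + 15·t^4 + 12·t^3 - 8·t - 3. Durch Ableiten von der Geschwindigkeit erhalten wir die Beschleunigung: a(t) = 120·t^4 + 60·t^3 + 36·t^2 - 8. Die Ableitung von der Beschleunigung ergibt den Ruck: j(t) = 480·t^3 + 180·t^2 + 72·t. Wir haben den Ruck j(t) = 480·t^3 + 180·t^2 + 72·t. Durch Einsetzen von t = 3: j(3) = 14796.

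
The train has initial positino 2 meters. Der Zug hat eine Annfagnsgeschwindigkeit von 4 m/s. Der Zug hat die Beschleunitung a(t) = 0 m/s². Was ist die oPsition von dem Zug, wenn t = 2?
Ausgehend von der Beschleunigung a(t) = 0, nehmen wir 2 Integrale. Die Stammfunktion von der Beschleunigung, mit v(0) = 4, ergibt die Geschwindigkeit: v(t) = 4. Durch Integration von der Geschwindigkeit und Verwendung der Anfangsbedingung x(0) = 2, erhalten wir x(t) = 4·t + 2. Aus der Gleichung für die Position x(t) = 4·t + 2, setzen wir t = 2 ein und erhalten x = 10.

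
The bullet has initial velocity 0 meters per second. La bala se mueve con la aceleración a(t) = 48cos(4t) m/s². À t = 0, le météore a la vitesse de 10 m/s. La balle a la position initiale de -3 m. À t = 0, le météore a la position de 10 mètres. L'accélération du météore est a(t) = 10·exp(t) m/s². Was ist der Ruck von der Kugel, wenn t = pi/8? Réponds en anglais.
We must differentiate our acceleration equation a(t) = 48·cos(4·t) 1 time. The derivative of acceleration gives jerk: j(t) = -192·sin(4·t). Using j(t) = -192·sin(4·t) and substituting t = pi/8, we find j = -192.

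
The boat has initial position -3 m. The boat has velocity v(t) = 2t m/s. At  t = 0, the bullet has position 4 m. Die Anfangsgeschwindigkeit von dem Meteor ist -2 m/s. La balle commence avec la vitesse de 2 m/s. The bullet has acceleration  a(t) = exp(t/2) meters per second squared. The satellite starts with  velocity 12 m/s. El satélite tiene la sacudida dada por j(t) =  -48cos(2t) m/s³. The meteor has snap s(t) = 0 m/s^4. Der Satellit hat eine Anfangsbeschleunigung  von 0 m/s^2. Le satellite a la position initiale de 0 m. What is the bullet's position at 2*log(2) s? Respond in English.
To solve this, we need to take 2 integrals of our acceleration equation a(t) = exp(t/2). The integral of acceleration, with v(0) = 2, gives velocity: v(t) = 2·exp(t/2). The antiderivative of velocity is position. Using x(0) = 4, we get x(t) = 4·exp(t/2). We have position x(t) = 4·exp(t/2). Substituting t = 2*log(2): x(2*log(2)) = 8.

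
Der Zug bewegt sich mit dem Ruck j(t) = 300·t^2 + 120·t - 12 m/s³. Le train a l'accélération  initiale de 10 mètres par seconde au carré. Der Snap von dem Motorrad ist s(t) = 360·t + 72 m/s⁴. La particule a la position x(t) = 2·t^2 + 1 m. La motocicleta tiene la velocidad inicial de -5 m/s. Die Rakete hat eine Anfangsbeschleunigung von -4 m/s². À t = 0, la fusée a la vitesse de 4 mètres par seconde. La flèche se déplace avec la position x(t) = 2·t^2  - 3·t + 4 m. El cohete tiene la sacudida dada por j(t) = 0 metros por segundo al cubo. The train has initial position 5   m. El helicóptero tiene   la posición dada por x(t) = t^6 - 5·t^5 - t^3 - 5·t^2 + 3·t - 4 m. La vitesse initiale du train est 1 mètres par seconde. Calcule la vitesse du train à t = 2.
Nous devons intégrer notre équation du jerk j(t) = 300·t^2 + 120·t - 12 2 fois. En intégrant le jerk et en utilisant la condition initiale a(0) = 10, nous obtenons a(t) = 100·t^3 + 60·t^2 - 12·t + 10. En prenant ∫a(t)dt et en appliquant v(0) = 1, nous trouvons v(t) = 25·t^4 + 20·t^3 - 6·t^2 + 10·t + 1. En utilisant v(t) = 25·t^4 + 20·t^3 - 6·t^2 + 10·t + 1 et en substituant t = 2, nous trouvons v = 557.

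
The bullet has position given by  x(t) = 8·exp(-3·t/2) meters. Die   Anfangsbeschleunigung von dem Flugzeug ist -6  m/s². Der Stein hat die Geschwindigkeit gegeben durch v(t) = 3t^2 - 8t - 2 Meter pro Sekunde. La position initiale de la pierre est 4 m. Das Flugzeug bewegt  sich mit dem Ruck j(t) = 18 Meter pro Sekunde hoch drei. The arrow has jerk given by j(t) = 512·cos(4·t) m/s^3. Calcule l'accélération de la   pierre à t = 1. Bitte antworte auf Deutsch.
Wir müssen unsere Gleichung für die Geschwindigkeit v(t) = 3·t^2 - 8·t - 2 1-mal ableiten. Die Ableitung von der Geschwindigkeit ergibt die Beschleunigung: a(t) = 6·t - 8. Mit a(t) = 6·t - 8 und Einsetzen von t = 1, finden wir a = -2.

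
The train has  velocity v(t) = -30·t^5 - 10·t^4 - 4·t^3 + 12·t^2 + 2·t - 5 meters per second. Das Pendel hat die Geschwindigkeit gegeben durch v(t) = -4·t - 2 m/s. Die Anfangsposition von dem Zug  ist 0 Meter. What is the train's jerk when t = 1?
We must differentiate our velocity equation v(t) = -30·t^5 - 10·t^4 - 4·t^3 + 12·t^2 + 2·t - 5 2 times. Differentiating velocity, we get acceleration: a(t) = -150·t^4 - 40·t^3 - 12·t^2 + 24·t + 2. The derivative of acceleration gives jerk: j(t) = -600·t^3 - 120·t^2 - 24·t + 24. From the given jerk equation j(t) = -600·t^3 - 120·t^2 - 24·t + 24, we substitute t = 1 to get j = -720.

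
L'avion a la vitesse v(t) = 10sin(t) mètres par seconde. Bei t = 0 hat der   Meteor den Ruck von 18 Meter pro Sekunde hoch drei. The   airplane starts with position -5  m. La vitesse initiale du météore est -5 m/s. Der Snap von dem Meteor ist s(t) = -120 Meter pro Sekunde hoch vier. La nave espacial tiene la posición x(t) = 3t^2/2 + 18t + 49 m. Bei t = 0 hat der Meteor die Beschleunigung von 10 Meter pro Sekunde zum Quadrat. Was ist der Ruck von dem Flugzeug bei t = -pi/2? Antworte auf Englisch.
We must differentiate our velocity equation v(t) = 10·sin(t) 2 times. Differentiating velocity, we get acceleration: a(t) = 10·cos(t). Differentiating acceleration, we get jerk: j(t) = -10·sin(t). We have jerk j(t) = -10·sin(t). Substituting t = -pi/2: j(-pi/2) = 10.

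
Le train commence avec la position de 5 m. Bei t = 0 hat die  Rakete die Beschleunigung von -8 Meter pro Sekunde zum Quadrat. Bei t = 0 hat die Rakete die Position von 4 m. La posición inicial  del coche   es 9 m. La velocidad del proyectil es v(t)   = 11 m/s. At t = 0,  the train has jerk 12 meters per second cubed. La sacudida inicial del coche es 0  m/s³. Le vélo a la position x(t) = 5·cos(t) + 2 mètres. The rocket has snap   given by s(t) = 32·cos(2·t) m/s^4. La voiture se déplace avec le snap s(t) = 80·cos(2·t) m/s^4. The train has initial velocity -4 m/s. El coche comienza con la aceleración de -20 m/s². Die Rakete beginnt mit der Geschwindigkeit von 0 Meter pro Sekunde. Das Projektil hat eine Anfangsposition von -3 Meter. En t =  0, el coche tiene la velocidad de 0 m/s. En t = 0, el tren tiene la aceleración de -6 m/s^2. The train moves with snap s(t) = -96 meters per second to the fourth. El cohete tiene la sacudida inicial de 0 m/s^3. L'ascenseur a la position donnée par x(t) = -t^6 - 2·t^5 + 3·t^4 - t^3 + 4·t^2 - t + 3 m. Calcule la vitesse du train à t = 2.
Nous devons intégrer notre équation du snap s(t) = -96 3 fois. En intégrant le snap et en utilisant la condition initiale j(0) = 12, nous obtenons j(t) = 12 - 96·t. La primitive du jerk est l'accélération. En utilisant a(0) = -6, nous obtenons a(t) = -48·t^2 + 12·t - 6. La primitive de l'accélération est la vitesse. En utilisant v(0) = -4, nous obtenons v(t) = -16·t^3 + 6·t^2 - 6·t - 4. En utilisant v(t) = -16·t^3 + 6·t^2 - 6·t - 4 et en substituant t = 2, nous trouvons v = -120.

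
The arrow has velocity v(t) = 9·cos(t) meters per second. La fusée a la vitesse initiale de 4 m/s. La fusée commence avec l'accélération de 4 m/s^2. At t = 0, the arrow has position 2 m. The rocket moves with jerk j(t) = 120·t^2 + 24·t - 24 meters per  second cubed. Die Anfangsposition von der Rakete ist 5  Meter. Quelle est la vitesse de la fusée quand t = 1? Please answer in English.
We need to integrate our jerk equation j(t) = 120·t^2 + 24·t - 24 2 times. Integrating jerk and using the initial condition a(0) = 4, we get a(t) = 40·t^3 + 12·t^2 - 24·t + 4. Finding the antiderivative of a(t) and using v(0) = 4: v(t) = 10·t^4 + 4·t^3 - 12·t^2 + 4·t + 4. From the given velocity equation v(t) = 10·t^4 + 4·t^3 - 12·t^2 + 4·t + 4, we substitute t = 1 to get v = 10.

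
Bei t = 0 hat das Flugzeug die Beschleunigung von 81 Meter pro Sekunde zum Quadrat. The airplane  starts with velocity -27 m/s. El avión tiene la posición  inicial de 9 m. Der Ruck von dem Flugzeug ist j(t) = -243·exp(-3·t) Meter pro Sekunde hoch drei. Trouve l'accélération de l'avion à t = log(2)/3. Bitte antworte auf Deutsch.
Um dies zu lösen, müssen wir 1 Integral unserer Gleichung für den Ruck j(t) = -243·exp(-3·t) finden. Die Stammfunktion von dem Ruck, mit a(0) = 81, ergibt die Beschleunigung: a(t) = 81·exp(-3·t). Wir haben die Beschleunigung a(t) = 81·exp(-3·t). Durch Einsetzen von t = log(2)/3: a(log(2)/3) = 81/2.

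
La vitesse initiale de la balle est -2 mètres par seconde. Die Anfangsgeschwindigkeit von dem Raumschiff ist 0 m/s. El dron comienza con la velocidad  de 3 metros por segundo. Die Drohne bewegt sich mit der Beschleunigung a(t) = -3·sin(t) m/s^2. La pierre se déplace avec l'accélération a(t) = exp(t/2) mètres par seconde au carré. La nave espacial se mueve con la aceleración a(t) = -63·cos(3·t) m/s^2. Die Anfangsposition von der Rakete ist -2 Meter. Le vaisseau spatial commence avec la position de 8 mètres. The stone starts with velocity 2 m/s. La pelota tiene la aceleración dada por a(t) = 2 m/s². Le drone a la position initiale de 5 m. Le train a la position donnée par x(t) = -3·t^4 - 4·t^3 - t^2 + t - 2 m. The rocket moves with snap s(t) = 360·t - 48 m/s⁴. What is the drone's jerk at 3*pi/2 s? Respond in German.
Um dies zu lösen, müssen wir 1 Ableitung unserer Gleichung für die Beschleunigung a(t) = -3·sin(t) nehmen. Mit d/dt von a(t) finden wir j(t) = -3·cos(t). Aus der Gleichung für den Ruck j(t) = -3·cos(t), setzen wir t = 3*pi/2 ein und erhalten j = 0.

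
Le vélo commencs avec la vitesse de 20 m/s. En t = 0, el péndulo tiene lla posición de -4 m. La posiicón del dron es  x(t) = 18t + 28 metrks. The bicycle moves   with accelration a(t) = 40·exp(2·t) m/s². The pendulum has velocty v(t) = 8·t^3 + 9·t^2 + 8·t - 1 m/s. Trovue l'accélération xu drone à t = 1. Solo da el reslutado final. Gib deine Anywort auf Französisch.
La réponse est 0.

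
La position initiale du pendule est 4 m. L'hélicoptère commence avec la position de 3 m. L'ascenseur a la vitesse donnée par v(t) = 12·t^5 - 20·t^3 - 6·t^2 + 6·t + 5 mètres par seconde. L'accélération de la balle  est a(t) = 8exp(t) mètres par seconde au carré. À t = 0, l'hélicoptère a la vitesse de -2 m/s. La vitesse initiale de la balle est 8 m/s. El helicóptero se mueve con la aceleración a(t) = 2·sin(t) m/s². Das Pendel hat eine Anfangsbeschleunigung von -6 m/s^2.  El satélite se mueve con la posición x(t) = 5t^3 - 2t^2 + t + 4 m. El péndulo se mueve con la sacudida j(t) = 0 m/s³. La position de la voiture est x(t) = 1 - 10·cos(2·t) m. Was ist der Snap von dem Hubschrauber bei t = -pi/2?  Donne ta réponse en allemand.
Um dies zu lösen, müssen wir 2 Ableitungen unserer Gleichung für die Beschleunigung a(t) = 2·sin(t) nehmen. Durch Ableiten von der Beschleunigung erhalten wir den Ruck: j(t) = 2·cos(t). Mit d/dt von j(t) finden wir s(t) = -2·sin(t). Aus der Gleichung für den Snap s(t) = -2·sin(t), setzen wir t = -pi/2 ein und erhalten s = 2.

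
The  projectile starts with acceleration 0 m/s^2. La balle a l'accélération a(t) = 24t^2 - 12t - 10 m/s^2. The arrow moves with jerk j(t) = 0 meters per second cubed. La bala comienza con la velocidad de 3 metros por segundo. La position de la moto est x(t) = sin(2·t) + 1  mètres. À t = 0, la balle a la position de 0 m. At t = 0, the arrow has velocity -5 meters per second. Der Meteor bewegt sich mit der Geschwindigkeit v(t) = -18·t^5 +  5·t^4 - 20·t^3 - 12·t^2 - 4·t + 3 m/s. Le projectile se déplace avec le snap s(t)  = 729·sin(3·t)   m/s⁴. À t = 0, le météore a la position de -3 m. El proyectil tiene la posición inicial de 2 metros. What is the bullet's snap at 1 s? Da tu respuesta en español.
Partiendo de la aceleración a(t) = 24·t^2 - 12·t - 10, tomamos 2 derivadas. La derivada de la aceleración da la sacudida: j(t) = 48·t - 12. Tomando d/dt de j(t), encontramos s(t) = 48. Tenemos el snap s(t) = 48. Sustituyendo t = 1: s(1) = 48.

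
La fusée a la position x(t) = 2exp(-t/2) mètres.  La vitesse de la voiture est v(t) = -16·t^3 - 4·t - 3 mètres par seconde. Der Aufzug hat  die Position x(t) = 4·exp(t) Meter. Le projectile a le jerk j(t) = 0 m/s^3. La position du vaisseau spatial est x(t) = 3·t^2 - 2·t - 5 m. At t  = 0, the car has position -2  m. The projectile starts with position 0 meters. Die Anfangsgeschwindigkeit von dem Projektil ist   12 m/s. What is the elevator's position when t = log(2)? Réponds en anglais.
From the given position equation x(t) = 4·exp(t), we substitute t = log(2) to get x = 8.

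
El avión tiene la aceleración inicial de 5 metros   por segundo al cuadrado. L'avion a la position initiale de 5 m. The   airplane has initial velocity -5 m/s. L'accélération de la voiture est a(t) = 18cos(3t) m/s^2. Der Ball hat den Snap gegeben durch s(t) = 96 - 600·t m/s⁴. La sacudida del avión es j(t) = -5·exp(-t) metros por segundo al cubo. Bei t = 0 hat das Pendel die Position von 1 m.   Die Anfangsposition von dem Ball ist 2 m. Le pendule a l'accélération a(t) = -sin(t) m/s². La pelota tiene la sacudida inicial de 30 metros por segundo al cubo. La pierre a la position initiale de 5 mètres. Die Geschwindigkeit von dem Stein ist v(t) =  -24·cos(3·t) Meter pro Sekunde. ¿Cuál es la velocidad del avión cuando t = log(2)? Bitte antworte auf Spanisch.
Partiendo de la sacudida j(t) = -5·exp(-t), tomamos 2 antiderivadas. La integral de la sacudida es la aceleración. Usando a(0) = 5, obtenemos a(t) = 5·exp(-t). La antiderivada de la aceleración, con v(0) = -5, da la velocidad: v(t) = -5·exp(-t). Usando v(t) = -5·exp(-t) y sustituyendo t = log(2), encontramos v = -5/2.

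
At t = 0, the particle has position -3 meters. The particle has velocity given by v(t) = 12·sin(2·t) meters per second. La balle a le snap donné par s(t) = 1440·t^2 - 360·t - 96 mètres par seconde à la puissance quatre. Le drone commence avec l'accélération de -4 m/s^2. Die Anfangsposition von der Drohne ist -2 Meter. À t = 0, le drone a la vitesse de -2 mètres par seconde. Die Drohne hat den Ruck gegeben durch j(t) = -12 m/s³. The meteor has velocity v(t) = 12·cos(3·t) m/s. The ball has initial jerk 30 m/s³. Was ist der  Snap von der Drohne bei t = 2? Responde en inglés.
Starting from jerk j(t) = -12, we take 1 derivative. The derivative of jerk gives snap: s(t) = 0. From the given snap equation s(t) = 0, we substitute t = 2 to get s = 0.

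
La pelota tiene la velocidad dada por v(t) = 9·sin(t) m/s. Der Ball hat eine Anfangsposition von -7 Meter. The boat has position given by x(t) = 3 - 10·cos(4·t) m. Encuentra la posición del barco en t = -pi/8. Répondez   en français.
De l'équation de la position x(t) = 3 - 10·cos(4·t), nous substituons t = -pi/8 pour obtenir x = 3.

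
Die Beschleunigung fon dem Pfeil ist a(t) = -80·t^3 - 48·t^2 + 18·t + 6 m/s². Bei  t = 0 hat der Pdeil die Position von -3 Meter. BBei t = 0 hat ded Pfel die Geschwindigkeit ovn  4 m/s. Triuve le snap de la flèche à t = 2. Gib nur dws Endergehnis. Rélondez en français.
À t = 2, s = -1056.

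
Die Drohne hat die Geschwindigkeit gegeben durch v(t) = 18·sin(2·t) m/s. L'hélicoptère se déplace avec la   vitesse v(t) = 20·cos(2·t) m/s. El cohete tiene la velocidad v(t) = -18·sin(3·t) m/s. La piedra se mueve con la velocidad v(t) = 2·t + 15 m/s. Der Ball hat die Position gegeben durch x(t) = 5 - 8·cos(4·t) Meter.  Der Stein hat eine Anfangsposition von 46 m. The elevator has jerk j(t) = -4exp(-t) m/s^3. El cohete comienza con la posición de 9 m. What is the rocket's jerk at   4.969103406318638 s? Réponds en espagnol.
Partiendo de la velocidad v(t) = -18·sin(3·t), tomamos 2 derivadas. Derivando la velocidad, obtenemos la aceleración: a(t) = -54·cos(3·t). La derivada de la aceleración da la sacudida: j(t) = 162·sin(3·t). De la ecuación de la sacudida j(t) = 162·sin(3·t), sustituimos t = 4.969103406318638 para obtener j = 116.285369285541.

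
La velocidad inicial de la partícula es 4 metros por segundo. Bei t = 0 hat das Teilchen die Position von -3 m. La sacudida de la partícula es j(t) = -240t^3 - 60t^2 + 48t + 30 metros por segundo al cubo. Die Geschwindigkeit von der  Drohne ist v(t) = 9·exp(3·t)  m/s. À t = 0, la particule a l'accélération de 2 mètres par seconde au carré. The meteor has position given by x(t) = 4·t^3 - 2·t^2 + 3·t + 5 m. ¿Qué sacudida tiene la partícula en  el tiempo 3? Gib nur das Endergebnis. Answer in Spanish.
En t = 3, j = -6846.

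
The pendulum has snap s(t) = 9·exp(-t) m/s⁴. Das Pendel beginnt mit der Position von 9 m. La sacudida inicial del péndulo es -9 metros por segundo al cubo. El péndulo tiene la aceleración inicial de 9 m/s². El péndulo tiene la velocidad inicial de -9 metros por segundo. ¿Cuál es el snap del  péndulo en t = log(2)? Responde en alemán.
Mit s(t) = 9·exp(-t) und Einsetzen von t = log(2), finden wir s = 9/2.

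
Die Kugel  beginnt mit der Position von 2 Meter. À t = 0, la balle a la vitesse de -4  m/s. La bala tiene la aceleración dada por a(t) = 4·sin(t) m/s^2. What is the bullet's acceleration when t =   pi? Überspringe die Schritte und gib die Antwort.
At t = pi, a = 0.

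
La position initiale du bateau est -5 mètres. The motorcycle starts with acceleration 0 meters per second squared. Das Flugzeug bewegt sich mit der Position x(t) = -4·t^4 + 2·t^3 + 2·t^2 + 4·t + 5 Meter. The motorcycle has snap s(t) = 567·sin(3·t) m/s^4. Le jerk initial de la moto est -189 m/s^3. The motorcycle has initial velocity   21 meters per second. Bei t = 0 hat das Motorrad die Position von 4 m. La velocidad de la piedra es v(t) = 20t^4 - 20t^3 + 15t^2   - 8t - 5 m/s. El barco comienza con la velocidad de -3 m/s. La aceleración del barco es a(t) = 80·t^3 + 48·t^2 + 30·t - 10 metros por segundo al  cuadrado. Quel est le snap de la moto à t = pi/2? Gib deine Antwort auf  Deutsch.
Aus der Gleichung für den Snap s(t) = 567·sin(3·t), setzen wir t = pi/2 ein und erhalten s = -567.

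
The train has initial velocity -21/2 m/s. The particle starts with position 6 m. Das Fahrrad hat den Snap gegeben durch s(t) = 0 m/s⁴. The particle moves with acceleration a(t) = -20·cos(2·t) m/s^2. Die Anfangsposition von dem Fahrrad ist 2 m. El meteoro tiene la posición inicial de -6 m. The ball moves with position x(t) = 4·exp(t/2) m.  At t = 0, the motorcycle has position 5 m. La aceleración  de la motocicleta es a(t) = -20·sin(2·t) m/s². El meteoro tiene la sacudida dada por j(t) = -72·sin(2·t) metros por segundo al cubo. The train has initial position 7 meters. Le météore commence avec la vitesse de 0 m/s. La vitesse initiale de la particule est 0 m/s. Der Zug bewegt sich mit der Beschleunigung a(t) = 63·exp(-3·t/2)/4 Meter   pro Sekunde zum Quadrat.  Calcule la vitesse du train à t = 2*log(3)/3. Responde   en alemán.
Wir müssen die Stammfunktion unserer Gleichung für die Beschleunigung a(t) = 63·exp(-3·t/2)/4 1-mal finden. Das Integral von der Beschleunigung, mit v(0) = -21/2, ergibt die Geschwindigkeit: v(t) = -21·exp(-3·t/2)/2. Aus der Gleichung für die Geschwindigkeit v(t) = -21·exp(-3·t/2)/2, setzen wir t = 2*log(3)/3 ein und erhalten v = -7/2.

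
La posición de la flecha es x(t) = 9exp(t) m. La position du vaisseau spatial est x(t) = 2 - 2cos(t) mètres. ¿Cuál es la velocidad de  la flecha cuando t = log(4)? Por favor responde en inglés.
We must differentiate our position equation x(t) = 9·exp(t) 1 time. Differentiating position, we get velocity: v(t) = 9·exp(t). We have velocity v(t) = 9·exp(t). Substituting t = log(4): v(log(4)) = 36.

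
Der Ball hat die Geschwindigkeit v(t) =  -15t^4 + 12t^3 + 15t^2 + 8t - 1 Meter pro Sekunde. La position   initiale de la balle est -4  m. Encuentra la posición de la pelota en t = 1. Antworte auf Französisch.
En partant de la vitesse v(t) = -15·t^4 + 12·t^3 + 15·t^2 + 8·t - 1, nous prenons 1 intégrale. L'intégrale de la vitesse est la position. En utilisant x(0) = -4, nous obtenons x(t) = -3·t^5 + 3·t^4 + 5·t^3 + 4·t^2 - t - 4. Nous avons la position x(t) = -3·t^5 + 3·t^4 + 5·t^3 + 4·t^2 - t - 4. En substituant t = 1: x(1) = 4.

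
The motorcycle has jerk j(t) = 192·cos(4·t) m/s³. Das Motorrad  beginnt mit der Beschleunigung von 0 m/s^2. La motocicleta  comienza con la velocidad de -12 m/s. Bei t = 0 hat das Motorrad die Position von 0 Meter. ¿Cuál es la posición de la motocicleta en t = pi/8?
Partiendo de la sacudida j(t) = 192·cos(4·t), tomamos 3 antiderivadas. La integral de la sacudida, con a(0) = 0, da la aceleración: a(t) = 48·sin(4·t). La integral de la aceleración, con v(0) = -12, da la velocidad: v(t) = -12·cos(4·t). Tomando ∫v(t)dt y aplicando x(0) = 0, encontramos x(t) = -3·sin(4·t). Usando x(t) = -3·sin(4·t) y sustituyendo t = pi/8, encontramos x = -3.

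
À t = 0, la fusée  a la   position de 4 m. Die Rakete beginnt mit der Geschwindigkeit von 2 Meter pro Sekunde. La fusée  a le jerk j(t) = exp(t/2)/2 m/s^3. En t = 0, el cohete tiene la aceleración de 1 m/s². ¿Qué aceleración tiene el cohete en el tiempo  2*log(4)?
Necesitamos integrar nuestra ecuación de la sacudida j(t) = exp(t/2)/2 1 vez. Integrando la sacudida y usando la condición inicial a(0) = 1, obtenemos a(t) = exp(t/2). Usando a(t) = exp(t/2) y sustituyendo t = 2*log(4), encontramos a = 4.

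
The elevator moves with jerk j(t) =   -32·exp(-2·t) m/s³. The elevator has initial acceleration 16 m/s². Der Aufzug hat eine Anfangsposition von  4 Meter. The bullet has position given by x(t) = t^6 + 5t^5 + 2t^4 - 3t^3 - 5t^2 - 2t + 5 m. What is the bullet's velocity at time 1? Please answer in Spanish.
Debemos derivar nuestra ecuación de la posición x(t) = t^6 + 5·t^5 + 2·t^4 - 3·t^3 - 5·t^2 - 2·t + 5 1 vez. Tomando d/dt de x(t), encontramos v(t) = 6·t^5 + 25·t^4 + 8·t^3 - 9·t^2 - 10·t - 2. Usando v(t) = 6·t^5 + 25·t^4 + 8·t^3 - 9·t^2 - 10·t - 2 y sustituyendo t = 1, encontramos v = 18.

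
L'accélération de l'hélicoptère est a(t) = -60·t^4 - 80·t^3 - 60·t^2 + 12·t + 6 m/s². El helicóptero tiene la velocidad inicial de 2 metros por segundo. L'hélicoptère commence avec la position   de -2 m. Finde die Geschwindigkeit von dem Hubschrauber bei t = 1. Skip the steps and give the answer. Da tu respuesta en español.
v(1) = -38.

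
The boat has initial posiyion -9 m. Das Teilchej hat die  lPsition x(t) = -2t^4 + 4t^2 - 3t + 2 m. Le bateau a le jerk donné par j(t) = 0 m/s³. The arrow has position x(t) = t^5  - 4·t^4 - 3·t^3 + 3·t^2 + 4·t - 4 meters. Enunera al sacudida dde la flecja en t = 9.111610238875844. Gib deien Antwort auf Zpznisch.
Debemos derivar nuestra ecuación de la posición x(t) = t^5 - 4·t^4 - 3·t^3 + 3·t^2 + 4·t - 4 3 veces. La derivada de la posición da la velocidad: v(t) = 5·t^4 - 16·t^3 - 9·t^2 + 6·t + 4. Tomando d/dt de v(t), encontramos a(t) = 20·t^3 - 48·t^2 - 18·t + 6. Tomando d/dt de a(t), encontramos j(t) = 60·t^2 - 96·t - 18. Tenemos la sacudida j(t) = 60·t^2 - 96·t - 18. Sustituyendo t = 9.111610238875844: j(9.111610238875844) = 4088.57188577915.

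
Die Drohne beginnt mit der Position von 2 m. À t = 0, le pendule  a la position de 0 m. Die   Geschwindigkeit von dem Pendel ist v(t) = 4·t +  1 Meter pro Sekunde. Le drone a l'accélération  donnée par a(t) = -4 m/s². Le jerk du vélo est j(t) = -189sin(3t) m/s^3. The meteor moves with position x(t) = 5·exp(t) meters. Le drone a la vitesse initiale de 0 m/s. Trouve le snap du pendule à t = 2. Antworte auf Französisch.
En partant de la vitesse v(t) = 4·t + 1, nous prenons 3 dérivées. En prenant d/dt de v(t), nous trouvons a(t) = 4. La dérivée de l'accélération donne le jerk: j(t) = 0. En dérivant le jerk, nous obtenons le snap: s(t) = 0. En utilisant s(t) = 0 et en substituant t = 2, nous trouvons s = 0.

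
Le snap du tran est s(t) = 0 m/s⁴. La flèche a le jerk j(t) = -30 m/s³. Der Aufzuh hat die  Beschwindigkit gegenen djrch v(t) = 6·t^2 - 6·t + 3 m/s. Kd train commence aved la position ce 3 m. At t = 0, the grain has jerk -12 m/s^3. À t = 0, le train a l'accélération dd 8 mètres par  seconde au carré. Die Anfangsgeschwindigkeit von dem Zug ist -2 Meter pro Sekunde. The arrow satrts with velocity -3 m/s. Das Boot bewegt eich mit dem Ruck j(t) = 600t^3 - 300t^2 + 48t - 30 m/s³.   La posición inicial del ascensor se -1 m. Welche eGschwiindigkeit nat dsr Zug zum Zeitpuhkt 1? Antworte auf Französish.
Nous devons trouver l'intégrale de notre équation du snap s(t) = 0 3 fois. La primitive du snap, avec j(0) = -12, donne le jerk: j(t) = -12. L'intégrale du jerk est l'accélération. En utilisant a(0) = 8, nous obtenons a(t) = 8 - 12·t. La primitive de l'accélération est la vitesse. En utilisant v(0) = -2, nous obtenons v(t) = -6·t^2 + 8·t - 2. De l'équation de la vitesse v(t) = -6·t^2 + 8·t - 2, nous substituons t = 1 pour obtenir v = 0.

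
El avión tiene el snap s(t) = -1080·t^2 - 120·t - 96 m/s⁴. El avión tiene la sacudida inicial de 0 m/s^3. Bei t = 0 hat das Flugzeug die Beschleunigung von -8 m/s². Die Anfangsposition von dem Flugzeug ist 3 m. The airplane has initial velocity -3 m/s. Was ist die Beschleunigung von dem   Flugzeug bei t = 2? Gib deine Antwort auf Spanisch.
Partiendo del snap s(t) = -1080·t^2 - 120·t - 96, tomamos 2 antiderivadas. Tomando ∫s(t)dt y aplicando j(0) = 0, encontramos j(t) = 12·t·(-30·t^2 - 5·t - 8). Tomando ∫j(t)dt y aplicando a(0) = -8, encontramos a(t) = -90·t^4 - 20·t^3 - 48·t^2 - 8. Tenemos la aceleración a(t) = -90·t^4 - 20·t^3 - 48·t^2 - 8. Sustituyendo t = 2: a(2) = -1800.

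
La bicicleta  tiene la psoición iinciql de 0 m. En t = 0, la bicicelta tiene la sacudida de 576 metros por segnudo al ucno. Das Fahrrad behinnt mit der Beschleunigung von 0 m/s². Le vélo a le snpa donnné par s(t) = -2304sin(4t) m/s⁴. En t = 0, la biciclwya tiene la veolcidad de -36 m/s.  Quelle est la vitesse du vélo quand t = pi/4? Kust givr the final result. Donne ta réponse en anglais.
The answer is 36.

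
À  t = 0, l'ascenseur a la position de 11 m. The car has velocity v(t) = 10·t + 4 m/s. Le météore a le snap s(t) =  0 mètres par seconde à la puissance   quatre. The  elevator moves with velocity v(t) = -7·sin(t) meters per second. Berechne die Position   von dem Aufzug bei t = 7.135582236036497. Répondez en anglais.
We must find the antiderivative of our velocity equation v(t) = -7·sin(t) 1 time. Finding the antiderivative of v(t) and using x(0) = 11: x(t) = 7·cos(t) + 4. From the given position equation x(t) = 7·cos(t) + 4, we substitute t = 7.135582236036497 to get x = 8.60726340226239.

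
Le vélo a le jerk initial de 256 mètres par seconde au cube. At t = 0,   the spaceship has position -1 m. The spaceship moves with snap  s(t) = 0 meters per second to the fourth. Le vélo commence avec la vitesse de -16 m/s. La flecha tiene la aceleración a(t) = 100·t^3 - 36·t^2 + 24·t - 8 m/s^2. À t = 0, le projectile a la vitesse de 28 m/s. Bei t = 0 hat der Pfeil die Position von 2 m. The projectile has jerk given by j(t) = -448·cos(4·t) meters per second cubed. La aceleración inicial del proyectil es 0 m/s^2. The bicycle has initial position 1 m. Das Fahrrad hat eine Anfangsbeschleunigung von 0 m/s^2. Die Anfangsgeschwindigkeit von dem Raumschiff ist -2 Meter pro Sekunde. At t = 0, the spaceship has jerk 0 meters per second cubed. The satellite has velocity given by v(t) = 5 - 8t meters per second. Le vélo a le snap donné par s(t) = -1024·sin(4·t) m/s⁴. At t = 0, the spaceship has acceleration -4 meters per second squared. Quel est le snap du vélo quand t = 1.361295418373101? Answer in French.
En utilisant s(t) = -1024·sin(4·t) et en substituant t = 1.361295418373101, nous trouvons s = 761.148555956569.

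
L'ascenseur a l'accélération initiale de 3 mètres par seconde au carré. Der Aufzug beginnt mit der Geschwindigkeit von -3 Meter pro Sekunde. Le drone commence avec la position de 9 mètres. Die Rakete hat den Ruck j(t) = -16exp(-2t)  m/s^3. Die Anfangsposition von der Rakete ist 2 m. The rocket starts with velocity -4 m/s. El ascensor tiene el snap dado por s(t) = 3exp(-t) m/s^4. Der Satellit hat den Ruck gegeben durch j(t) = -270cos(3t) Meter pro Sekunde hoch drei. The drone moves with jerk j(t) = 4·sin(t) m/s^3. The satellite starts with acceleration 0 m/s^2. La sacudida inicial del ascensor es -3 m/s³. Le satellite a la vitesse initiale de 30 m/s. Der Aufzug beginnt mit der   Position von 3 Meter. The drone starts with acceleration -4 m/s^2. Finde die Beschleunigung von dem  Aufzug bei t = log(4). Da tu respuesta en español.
Necesitamos integrar nuestra ecuación del snap s(t) = 3·exp(-t) 2 veces. Tomando ∫s(t)dt y aplicando j(0) = -3, encontramos j(t) = -3·exp(-t). Integrando la sacudida y usando la condición inicial a(0) = 3, obtenemos a(t) = 3·exp(-t). Tenemos la aceleración a(t) = 3·exp(-t). Sustituyendo t = log(4): a(log(4)) = 3/4.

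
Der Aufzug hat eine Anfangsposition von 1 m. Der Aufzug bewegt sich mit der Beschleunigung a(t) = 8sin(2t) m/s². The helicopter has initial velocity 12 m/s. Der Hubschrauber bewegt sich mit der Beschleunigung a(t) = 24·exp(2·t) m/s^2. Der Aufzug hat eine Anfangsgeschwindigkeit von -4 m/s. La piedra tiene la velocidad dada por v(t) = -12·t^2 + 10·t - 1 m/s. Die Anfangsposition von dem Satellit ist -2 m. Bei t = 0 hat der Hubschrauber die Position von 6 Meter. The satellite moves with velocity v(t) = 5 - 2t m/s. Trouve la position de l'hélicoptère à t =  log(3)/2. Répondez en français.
Pour résoudre ceci, nous devons prendre 2 primitives de notre équation de l'accélération a(t) = 24·exp(2·t). En prenant ∫a(t)dt et en appliquant v(0) = 12, nous trouvons v(t) = 12·exp(2·t). La primitive de la vitesse est la position. En utilisant x(0) = 6, nous obtenons x(t) = 6·exp(2·t). En utilisant x(t) = 6·exp(2·t) et en substituant t = log(3)/2, nous trouvons x = 18.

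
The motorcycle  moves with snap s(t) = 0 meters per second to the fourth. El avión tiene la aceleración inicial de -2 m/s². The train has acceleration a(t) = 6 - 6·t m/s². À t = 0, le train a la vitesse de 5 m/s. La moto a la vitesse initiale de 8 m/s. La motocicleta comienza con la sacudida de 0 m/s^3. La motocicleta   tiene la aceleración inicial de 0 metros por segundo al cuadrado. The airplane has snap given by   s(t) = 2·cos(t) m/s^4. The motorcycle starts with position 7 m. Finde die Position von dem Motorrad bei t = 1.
Wir müssen das Integral unserer Gleichung für den Snap s(t) = 0 4-mal finden. Durch Integration von dem Snap und Verwendung der Anfangsbedingung j(0) = 0, erhalten wir j(t) = 0. Das Integral von dem Ruck, mit a(0) = 0, ergibt die Beschleunigung: a(t) = 0. Durch Integration von der Beschleunigung und Verwendung der Anfangsbedingung v(0) = 8, erhalten wir v(t) = 8. Das Integral von der Geschwindigkeit ist die Position. Mit x(0) = 7 erhalten wir x(t) = 8·t + 7. Mit x(t) = 8·t + 7 und Einsetzen von t = 1, finden wir x = 15.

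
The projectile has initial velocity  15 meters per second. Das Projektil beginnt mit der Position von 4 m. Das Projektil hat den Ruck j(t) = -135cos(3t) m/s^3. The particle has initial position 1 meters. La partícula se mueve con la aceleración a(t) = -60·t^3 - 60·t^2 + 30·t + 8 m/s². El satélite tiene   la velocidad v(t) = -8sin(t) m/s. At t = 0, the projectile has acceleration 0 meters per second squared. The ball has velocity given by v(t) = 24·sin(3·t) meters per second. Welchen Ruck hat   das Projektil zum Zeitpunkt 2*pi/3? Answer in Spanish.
Tenemos la sacudida j(t) = -135·cos(3·t). Sustituyendo t = 2*pi/3: j(2*pi/3) = -135.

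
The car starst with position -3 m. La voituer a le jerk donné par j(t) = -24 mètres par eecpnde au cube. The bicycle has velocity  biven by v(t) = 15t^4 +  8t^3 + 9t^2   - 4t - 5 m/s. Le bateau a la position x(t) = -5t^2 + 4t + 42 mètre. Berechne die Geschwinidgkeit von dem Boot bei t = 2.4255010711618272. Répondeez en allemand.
Ausgehend von der Position x(t) = -5·t^2 + 4·t + 42, nehmen wir 1 Ableitung. Die Ableitung von der Position ergibt die Geschwindigkeit: v(t) = 4 - 10·t. Aus der Gleichung für die Geschwindigkeit v(t) = 4 - 10·t, setzen wir t = 2.4255010711618272 ein und erhalten v = -20.2550107116183.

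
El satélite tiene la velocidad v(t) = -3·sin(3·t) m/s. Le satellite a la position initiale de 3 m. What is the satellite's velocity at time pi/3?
We have velocity v(t) = -3·sin(3·t). Substituting t = pi/3: v(pi/3) = 0.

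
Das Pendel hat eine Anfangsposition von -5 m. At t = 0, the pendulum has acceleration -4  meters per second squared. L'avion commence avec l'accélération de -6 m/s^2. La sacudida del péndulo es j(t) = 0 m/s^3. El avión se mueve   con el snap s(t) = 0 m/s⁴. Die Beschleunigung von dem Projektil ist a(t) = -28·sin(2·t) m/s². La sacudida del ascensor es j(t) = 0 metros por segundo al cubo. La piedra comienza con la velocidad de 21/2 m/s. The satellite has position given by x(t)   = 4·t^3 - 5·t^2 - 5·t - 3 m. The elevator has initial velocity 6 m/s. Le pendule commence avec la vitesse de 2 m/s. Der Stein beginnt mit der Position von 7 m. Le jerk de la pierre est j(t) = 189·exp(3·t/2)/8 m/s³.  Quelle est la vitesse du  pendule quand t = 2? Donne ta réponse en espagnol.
Debemos encontrar la integral de nuestra ecuación de la sacudida j(t) = 0 2 veces. La integral de la sacudida, con a(0) = -4, da la aceleración: a(t) = -4. Integrando la aceleración y usando la condición inicial v(0) = 2, obtenemos v(t) = 2 - 4·t. De la ecuación de la velocidad v(t) = 2 - 4·t, sustituimos t = 2 para obtener v = -6.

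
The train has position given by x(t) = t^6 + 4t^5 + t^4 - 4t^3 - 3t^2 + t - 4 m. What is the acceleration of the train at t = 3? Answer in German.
Wir müssen unsere Gleichung für die Position x(t) = t^6 + 4·t^5 + t^4 - 4·t^3 - 3·t^2 + t - 4 2-mal ableiten. Die Ableitung von der Position ergibt die Geschwindigkeit: v(t) = 6·t^5 + 20·t^4 + 4·t^3 - 12·t^2 - 6·t + 1. Durch Ableiten von der Geschwindigkeit erhalten wir die Beschleunigung: a(t) = 30·t^4 + 80·t^3 + 12·t^2 - 24·t - 6. Mit a(t) = 30·t^4 + 80·t^3 + 12·t^2 - 24·t - 6 und Einsetzen von t = 3, finden wir a = 4620.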